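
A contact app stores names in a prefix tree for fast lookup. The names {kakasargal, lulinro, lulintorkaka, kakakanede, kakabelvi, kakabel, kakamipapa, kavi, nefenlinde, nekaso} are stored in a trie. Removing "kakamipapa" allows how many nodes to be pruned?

6

After clearing the end-marker at "kakamipapa", prune upward until reaching a node still needed by another word.
The suffix "mipapa" (6 nodes) is used only by "kakamipapa"; the node for "kaka" still has the child "s", so pruning stops there.
Nodes removed: 6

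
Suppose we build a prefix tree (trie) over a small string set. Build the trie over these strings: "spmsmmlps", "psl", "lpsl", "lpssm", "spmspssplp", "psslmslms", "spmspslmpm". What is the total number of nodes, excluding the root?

35

Trie structure (* marks end of a word):
(root)
├─ l
│  └─ p
│     └─ s
│        ├─ l *
│        └─ s
│           └─ m *
├─ p
│  └─ s
│     ├─ l *
│     └─ s
│        └─ l
│           └─ m
│              └─ s
│                 └─ l
│                    └─ m
│                       └─ s *
└─ s
   └─ p
      └─ m
         └─ s
            ├─ m
            │  └─ m
            │     └─ l
            │        └─ p
            │           └─ s *
            └─ p
               └─ s
                  ├─ l
                  │  └─ m
                  │     └─ p
                  │        └─ m *
                  └─ s
                     └─ p
                        └─ l
                           └─ p *
Counting every labelled node above: 35.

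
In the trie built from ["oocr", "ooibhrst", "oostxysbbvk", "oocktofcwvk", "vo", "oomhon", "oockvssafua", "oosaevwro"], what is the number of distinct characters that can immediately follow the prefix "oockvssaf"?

1

Walk "oockvssaf" from the root, arriving at one node.
Distinct next characters after "oockvssaf": u.
That node has 1 child edge.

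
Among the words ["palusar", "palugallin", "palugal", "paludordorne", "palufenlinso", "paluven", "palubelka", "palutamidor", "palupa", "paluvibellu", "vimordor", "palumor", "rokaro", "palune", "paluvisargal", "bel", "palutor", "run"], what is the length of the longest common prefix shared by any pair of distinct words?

7

Equivalently: take the maximum, over all pairs, of their longest common prefix length.
e.g. "palugal" and "palugallin" share the prefix "palugal" of length 7; no pair shares a longer one.
Longest shared-prefix length: 7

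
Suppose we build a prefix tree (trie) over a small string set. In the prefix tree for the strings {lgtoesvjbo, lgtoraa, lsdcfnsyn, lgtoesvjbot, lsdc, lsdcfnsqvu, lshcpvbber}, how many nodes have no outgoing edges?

Leaves are exactly the stored words that no other stored word extends.
Those words: "lgtoesvjbot", "lgtoraa", "lsdcfnsqvu", "lsdcfnsyn", "lshcpvbber"
Leaf count: 5

5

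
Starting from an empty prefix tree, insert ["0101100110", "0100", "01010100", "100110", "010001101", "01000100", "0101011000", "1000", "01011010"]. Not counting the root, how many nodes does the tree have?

Count nodes per top-level branch (shared prefixes stored once):
  '0'-branch (0100, 01000100, 010001101, 01010100, 0101011000, 0101100110, 01011010): 28 nodes
  '1'-branch (1000, 100110): 7 nodes
Sum: 35

35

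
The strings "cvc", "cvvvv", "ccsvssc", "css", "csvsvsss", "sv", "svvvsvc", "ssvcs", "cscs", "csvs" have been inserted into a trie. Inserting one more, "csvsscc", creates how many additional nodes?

3

Walking "csvsscc" from the root, the first 4 characters ("csvs") follow existing edges; "s" is the first miss.
Each of the 3 remaining characters creates one node.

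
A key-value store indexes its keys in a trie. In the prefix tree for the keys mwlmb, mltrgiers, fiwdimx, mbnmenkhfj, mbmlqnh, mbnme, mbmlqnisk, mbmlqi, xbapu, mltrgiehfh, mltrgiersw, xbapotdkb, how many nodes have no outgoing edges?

A leaf is a node with no children — equivalently, the end of a word that is not a proper prefix of any other stored word.
Those words: "fiwdimx", "mbmlqi", "mbmlqnh", "mbmlqnisk", "mbnmenkhfj", "mltrgiehfh", "mltrgiersw", "mwlmb", "xbapotdkb", "xbapu"
Leaf count: 10

10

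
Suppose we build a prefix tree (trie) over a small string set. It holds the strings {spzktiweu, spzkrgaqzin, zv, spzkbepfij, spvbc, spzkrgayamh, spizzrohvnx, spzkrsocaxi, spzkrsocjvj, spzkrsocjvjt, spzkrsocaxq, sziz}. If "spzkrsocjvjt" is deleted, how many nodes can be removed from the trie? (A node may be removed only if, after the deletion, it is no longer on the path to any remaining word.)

1

A node on "spzkrsocjvjt"'s path can go only if nothing else ends at it or branches off below it.
The suffix "t" (1 node) is used only by "spzkrsocjvjt"; "spzkrsocjvj" is itself a stored word, so pruning stops there.
Nodes removed: 1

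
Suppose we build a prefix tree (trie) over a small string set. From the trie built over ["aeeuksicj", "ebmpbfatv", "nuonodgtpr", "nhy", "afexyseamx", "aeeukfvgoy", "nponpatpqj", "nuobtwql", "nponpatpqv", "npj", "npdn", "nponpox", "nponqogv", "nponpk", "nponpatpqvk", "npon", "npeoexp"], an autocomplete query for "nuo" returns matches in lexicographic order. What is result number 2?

Filter for "nuo…" and sort: "nuobtwql", "nuonodgtpr"
The 2nd is nuonodgtpr.

nuonodgtpr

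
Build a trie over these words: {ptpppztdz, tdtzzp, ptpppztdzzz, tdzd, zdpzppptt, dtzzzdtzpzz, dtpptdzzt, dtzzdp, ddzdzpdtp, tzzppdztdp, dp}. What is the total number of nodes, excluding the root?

Count nodes per top-level branch (shared prefixes stored once):
  'd'-branch (ddzdzpdtp, dp, dtpptdzzt, dtzzdp, dtzzzdtzpzz): 29 nodes
  'p'-branch (ptpppztdz, ptpppztdzzz): 11 nodes
  't'-branch (tdtzzp, tdzd, tzzppdztdp): 17 nodes
  'z'-branch (zdpzppptt): 9 nodes
Sum: 66

66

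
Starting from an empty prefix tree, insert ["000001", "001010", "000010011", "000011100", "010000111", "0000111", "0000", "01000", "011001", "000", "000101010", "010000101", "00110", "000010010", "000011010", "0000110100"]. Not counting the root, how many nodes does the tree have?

46

Count nodes per top-level branch (shared prefixes stored once):
  '0'-branch (000, 0000, 000001, 000010010, 000010011, 000011010, 0000110100, 0000111, 000011100, 000101010, 001010, 00110, 01000, 010000101, 010000111, 011001): 46 nodes
Sum: 46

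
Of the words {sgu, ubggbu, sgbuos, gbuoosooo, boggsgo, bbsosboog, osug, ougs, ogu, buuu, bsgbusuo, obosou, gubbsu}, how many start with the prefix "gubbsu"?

Walk to "gubbsu"; the words in its subtree are exactly those with that prefix.
Matches: "gubbsu"
Count: 1

1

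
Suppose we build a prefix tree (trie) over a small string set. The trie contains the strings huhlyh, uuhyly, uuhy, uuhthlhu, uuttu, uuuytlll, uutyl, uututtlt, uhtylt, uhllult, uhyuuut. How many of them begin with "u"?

Filter for entries beginning with "u":
Matches: "uhllult", "uhtylt", "uhyuuut", "uuhthlhu", "uuhy", "uuhyly", "uuttu", "uututtlt", "uutyl", "uuuytlll"
Count: 10

10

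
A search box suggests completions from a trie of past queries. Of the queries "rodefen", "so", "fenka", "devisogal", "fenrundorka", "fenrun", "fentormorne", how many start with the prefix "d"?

Walk to "d"; the words in its subtree are exactly those with that prefix.
Matches: "devisogal"
Count: 1

1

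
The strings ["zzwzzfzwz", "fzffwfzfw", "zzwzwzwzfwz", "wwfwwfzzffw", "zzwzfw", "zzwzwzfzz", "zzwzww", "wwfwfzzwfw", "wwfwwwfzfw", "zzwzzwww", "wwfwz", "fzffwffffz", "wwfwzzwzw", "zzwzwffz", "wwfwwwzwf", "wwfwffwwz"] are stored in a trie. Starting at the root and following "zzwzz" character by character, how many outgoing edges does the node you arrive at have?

2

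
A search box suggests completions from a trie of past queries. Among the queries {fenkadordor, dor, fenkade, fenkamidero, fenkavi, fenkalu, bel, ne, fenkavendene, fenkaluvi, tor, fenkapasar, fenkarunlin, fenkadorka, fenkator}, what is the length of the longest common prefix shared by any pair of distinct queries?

8

Look for the deepest trie node that still has at least two words in its subtree.
"fenkadordor" and "fenkadorka" agree on "fenkador" (8 characters) before diverging; nothing deeper is shared.
Longest shared-prefix length: 8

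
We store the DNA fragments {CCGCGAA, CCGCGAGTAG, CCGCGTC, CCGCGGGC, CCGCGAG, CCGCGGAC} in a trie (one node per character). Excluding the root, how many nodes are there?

18

Insert word by word; a character creates a node only if that edge doesn't already exist:
  "CCGCGAA" → 7 new (C, C, G, C, G, A, A)
  "CCGCGAGTAG" → prefix "CCGCGA" already present; 4 new (G, T, A, G)
  "CCGCGTC" → prefix "CCGCG" already present; 2 new (T, C)
  "CCGCGGGC" → prefix "CCGCG" already present; 3 new (G, G, C)
  "CCGCGAG" → prefix "CCGCGAG" already present; 0 new (none)
  "CCGCGGAC" → prefix "CCGCGG" already present; 2 new (A, C)
Total nodes = 7 + 4 + 2 + 3 + 0 + 2 = 18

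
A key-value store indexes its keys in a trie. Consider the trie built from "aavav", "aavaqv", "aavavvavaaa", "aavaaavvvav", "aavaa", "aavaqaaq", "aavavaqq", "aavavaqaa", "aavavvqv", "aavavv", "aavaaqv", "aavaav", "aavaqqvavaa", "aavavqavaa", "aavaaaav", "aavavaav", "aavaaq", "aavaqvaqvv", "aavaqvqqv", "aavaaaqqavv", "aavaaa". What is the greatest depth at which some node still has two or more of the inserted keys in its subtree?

7

Equivalently: take the maximum, over all pairs, of their longest common prefix length.
e.g. "aavavaqaa" and "aavavaqq" share the prefix "aavavaq" of length 7; no pair shares a longer one.
Longest shared-prefix length: 7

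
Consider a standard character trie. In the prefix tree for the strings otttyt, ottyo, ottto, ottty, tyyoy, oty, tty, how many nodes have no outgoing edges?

Leaves are exactly the stored words that no other stored word extends.
Those words: "ottto", "otttyt", "ottyo", "oty", "tty", "tyyoy"
Leaf count: 6

6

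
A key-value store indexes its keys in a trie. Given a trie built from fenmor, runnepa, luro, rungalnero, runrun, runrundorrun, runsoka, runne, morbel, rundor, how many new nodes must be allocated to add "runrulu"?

2

Walking "runrulu" from the root, the first 5 characters ("runru") follow existing edges; "l" is the first miss.
Each of the 2 remaining characters creates one node.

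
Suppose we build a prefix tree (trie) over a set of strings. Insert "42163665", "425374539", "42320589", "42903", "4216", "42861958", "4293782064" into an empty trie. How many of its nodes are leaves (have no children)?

A leaf is a node with no children — equivalently, the end of a word that is not a proper prefix of any other stored word.
Those words: "42163665", "42320589", "425374539", "42861958", "42903", "4293782064"
Leaf count: 6

6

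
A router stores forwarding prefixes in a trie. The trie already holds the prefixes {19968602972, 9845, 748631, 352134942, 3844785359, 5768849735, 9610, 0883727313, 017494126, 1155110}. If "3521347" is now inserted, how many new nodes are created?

The longest prefix of "3521347" already in the trie is "352134" (length 6).
Each of the 1 remaining characters creates one node.

1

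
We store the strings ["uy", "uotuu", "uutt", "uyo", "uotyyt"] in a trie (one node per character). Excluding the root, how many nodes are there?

13

Insert word by word; a character creates a node only if that edge doesn't already exist:
  "uy" → 2 new (u, y)
  "uotuu" → prefix "u" already present; 4 new (o, t, u, u)
  "uutt" → prefix "u" already present; 3 new (u, t, t)
  "uyo" → prefix "uy" already present; 1 new (o)
  "uotyyt" → prefix "uot" already present; 3 new (y, y, t)
Total nodes = 2 + 4 + 3 + 1 + 3 = 13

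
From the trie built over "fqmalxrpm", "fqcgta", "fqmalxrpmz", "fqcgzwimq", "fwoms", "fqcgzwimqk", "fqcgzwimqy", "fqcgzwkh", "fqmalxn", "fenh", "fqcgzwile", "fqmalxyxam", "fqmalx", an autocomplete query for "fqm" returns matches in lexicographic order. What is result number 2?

fqmalxn

Filter for "fqm…" and sort: "fqmalx", "fqmalxn", "fqmalxrpm", "fqmalxrpmz", "fqmalxyxam"
The 2nd is fqmalxn.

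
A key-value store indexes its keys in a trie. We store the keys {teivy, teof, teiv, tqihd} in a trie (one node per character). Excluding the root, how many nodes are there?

Insert word by word; a character creates a node only if that edge doesn't already exist:
  "teivy" → 5 new (t, e, i, v, y)
  "teof" → prefix "te" already present; 2 new (o, f)
  "teiv" → prefix "teiv" already present; 0 new (none)
  "tqihd" → prefix "t" already present; 4 new (q, i, h, d)
Total nodes = 5 + 2 + 0 + 4 = 11

11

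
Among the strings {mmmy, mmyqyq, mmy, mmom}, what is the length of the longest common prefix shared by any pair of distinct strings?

3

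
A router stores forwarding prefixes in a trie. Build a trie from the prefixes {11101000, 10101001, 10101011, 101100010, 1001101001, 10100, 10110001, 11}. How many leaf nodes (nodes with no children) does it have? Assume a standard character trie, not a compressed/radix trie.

A leaf is a node with no children — equivalently, the end of a word that is not a proper prefix of any other stored word.
Those words: "1001101001", "10100", "10101001", "10101011", "101100010", "11101000"
Leaf count: 6

6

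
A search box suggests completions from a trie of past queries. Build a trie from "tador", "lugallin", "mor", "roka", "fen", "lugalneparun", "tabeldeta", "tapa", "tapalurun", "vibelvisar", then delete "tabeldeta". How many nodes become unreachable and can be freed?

7

After clearing the end-marker at "tabeldeta", prune upward until reaching a node still needed by another word.
The suffix "beldeta" (7 nodes) is used only by "tabeldeta"; the node for "ta" still has the child "d", so pruning stops there.
Nodes removed: 7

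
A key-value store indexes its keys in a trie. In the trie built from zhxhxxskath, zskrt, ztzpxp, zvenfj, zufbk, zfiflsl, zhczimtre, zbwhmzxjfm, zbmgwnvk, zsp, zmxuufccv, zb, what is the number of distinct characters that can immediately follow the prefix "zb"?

Walk "zb" from the root, arriving at one node.
Distinct next characters after "zb": m, w.
That node has 2 child edges.

2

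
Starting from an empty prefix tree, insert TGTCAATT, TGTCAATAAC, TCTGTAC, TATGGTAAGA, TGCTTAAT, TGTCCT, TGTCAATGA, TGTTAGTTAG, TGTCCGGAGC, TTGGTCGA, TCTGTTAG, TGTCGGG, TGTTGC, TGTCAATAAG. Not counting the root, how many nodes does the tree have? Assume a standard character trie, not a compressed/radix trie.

64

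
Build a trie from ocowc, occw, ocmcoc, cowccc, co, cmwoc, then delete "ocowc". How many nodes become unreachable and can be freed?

3

Walk "ocowc" from the leaf back toward the root, removing each node that no remaining word uses.
The suffix "owc" (3 nodes) is used only by "ocowc"; the node for "oc" still has the child "c", so pruning stops there.
Nodes removed: 3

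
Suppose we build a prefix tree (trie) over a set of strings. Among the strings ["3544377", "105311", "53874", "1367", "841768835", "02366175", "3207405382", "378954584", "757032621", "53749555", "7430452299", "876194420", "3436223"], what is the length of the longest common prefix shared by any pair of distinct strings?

2

The deepest shared node is where two words last agree before diverging.
"53749555" and "53874" agree on "53" (2 characters) before diverging; nothing deeper is shared.
Longest shared-prefix length: 2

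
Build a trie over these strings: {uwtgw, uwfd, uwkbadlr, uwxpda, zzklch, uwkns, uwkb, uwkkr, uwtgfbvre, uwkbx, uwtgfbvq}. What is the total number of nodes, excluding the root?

34

For each word, the new-node count is its length minus the longest prefix already in the trie:
  "uwtgw" → 5 new (u, w, t, g, w)
  "uwfd" → prefix "uw" already present; 2 new (f, d)
  "uwkbadlr" → prefix "uw" already present; 6 new (k, b, a, d, l, r)
  "uwxpda" → prefix "uw" already present; 4 new (x, p, d, a)
  "zzklch" → 6 new (z, z, k, l, c, h)
  "uwkns" → prefix "uwk" already present; 2 new (n, s)
  "uwkb" → prefix "uwkb" already present; 0 new (none)
  "uwkkr" → prefix "uwk" already present; 2 new (k, r)
  "uwtgfbvre" → prefix "uwtg" already present; 5 new (f, b, v, r, e)
  "uwkbx" → prefix "uwkb" already present; 1 new (x)
  "uwtgfbvq" → prefix "uwtgfbv" already present; 1 new (q)
Total nodes = 5 + 2 + 6 + 4 + 6 + 2 + 0 + 2 + 5 + 1 + 1 = 34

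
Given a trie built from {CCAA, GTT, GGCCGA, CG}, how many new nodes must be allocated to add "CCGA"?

2

The longest prefix of "CCGA" already in the trie is "CC" (length 2).
Each of the 2 remaining characters creates one node.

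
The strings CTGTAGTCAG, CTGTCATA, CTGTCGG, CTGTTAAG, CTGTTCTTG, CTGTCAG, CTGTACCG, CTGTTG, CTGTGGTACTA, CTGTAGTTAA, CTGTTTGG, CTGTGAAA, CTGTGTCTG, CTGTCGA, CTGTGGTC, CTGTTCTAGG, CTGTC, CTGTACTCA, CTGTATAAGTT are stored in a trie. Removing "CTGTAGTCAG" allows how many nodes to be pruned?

3

A node on "CTGTAGTCAG"'s path can go only if nothing else ends at it or branches off below it.
The suffix "CAG" (3 nodes) is used only by "CTGTAGTCAG"; the node for "CTGTAGT" still has the child "T", so pruning stops there.
Nodes removed: 3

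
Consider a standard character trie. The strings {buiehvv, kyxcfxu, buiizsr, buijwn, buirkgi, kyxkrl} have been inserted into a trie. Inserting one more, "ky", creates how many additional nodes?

0

Every character of "ky" already lies on an existing path (it is a prefix of some stored word).
No new nodes are needed: 0.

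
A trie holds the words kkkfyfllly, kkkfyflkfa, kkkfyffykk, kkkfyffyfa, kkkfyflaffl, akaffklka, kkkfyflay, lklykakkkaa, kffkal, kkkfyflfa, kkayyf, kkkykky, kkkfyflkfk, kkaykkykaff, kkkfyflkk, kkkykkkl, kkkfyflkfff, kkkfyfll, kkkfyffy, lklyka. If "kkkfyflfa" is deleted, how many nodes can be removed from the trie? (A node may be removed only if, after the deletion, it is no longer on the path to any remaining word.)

2

A node on "kkkfyflfa"'s path can go only if nothing else ends at it or branches off below it.
The suffix "fa" (2 nodes) is used only by "kkkfyflfa"; the node for "kkkfyfl" still has the child "l", so pruning stops there.
Nodes removed: 2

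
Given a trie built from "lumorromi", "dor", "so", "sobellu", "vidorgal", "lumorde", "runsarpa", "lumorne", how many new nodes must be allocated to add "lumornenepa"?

Walking "lumornenepa" from the root, the first 7 characters ("lumorne") follow existing edges; "n" is the first miss.
Each of the 4 remaining characters creates one node.

4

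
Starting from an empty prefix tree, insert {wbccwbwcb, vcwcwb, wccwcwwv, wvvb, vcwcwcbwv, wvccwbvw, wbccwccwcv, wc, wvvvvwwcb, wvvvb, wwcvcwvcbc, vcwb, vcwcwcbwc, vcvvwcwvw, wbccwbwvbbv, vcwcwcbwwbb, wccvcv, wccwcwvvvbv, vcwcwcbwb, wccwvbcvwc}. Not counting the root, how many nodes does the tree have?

87

Count nodes per top-level branch (shared prefixes stored once):
  'v'-branch (vcvvwcwvw, vcwb, vcwcwb, vcwcwcbwb, vcwcwcbwc, vcwcwcbwv, vcwcwcbwwbb): 23 nodes
  'w'-branch (wbccwbwcb, wbccwbwvbbv, wbccwccwcv, wc, wccvcv, wccwcwvvvbv, wccwcwwv, wccwvbcvwc, wvccwbvw, wvvb, wvvvb, wvvvvwwcb, wwcvcwvcbc): 64 nodes
Sum: 87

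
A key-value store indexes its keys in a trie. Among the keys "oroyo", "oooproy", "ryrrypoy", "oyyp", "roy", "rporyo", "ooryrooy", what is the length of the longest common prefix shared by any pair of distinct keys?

Equivalently: take the maximum, over all pairs, of their longest common prefix length.
"oooproy" and "ooryrooy" agree on "oo" (2 characters) before diverging; nothing deeper is shared.
Longest shared-prefix length: 2

2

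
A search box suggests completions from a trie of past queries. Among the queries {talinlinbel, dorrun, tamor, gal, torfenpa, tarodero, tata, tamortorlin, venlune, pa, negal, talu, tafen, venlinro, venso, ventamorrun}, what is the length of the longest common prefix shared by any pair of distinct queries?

5

Look for the deepest trie node that still has at least two words in its subtree.
"tamor" and "tamortorlin" agree on "tamor" (5 characters) before diverging; nothing deeper is shared.
Longest shared-prefix length: 5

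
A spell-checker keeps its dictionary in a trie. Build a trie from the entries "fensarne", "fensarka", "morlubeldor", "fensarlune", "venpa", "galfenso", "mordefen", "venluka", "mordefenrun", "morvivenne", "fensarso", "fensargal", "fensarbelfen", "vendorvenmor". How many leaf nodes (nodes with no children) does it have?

13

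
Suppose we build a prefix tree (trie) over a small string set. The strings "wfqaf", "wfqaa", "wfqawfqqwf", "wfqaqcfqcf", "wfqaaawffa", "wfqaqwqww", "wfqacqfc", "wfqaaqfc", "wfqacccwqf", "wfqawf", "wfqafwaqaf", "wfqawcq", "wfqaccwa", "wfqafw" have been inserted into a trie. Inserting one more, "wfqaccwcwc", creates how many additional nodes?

The longest prefix of "wfqaccwcwc" already in the trie is "wfqaccw" (length 7).
New nodes needed: |"wfqaccwcwc"| − 7 = 10 − 7 = 3.

3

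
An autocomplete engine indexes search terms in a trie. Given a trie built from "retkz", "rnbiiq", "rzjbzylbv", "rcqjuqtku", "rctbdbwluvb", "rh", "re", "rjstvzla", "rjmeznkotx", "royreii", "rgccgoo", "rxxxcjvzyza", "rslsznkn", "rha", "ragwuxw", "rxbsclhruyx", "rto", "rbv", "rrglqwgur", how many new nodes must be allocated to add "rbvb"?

"rbv" is already a path in the trie; the remaining "b" must be added.
So 4 − 3 = 1 new nodes.

1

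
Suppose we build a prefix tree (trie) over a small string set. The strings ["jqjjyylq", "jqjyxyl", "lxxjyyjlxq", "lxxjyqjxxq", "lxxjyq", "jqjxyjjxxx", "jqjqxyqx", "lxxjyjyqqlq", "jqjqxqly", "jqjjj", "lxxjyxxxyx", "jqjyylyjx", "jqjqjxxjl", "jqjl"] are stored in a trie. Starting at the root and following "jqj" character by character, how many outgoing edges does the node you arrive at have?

5

The children of the "jqj" node are the distinct next characters among strings starting with "jqj".
Distinct next characters after "jqj": j, l, q, x, y.
That node has 5 child edges.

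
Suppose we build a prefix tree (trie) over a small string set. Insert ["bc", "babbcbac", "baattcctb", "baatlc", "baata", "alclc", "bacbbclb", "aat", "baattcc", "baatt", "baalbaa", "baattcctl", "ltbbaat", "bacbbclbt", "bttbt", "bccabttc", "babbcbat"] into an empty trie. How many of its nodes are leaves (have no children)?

13

Leaves are exactly the stored words that no other stored word extends.
Those words: "aat", "alclc", "baalbaa", "baata", "baatlc", "baattcctb", "baattcctl", "babbcbac", "babbcbat", "bacbbclbt", "bccabttc", "bttbt", "ltbbaat"
Leaf count: 13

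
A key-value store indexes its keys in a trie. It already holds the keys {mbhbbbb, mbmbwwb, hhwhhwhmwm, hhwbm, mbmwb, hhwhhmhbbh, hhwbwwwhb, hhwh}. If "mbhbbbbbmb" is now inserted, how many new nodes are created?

"mbhbbbb" is already a path in the trie; the remaining "bmb" must be added.
Each of the 3 remaining characters creates one node.

3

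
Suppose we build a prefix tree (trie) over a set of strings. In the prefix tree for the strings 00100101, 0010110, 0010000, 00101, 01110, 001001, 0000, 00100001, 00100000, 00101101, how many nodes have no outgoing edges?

A leaf is a node with no children — equivalently, the end of a word that is not a proper prefix of any other stored word.
Those words: "0000", "00100000", "00100001", "00100101", "00101101", "01110"
Leaf count: 6

6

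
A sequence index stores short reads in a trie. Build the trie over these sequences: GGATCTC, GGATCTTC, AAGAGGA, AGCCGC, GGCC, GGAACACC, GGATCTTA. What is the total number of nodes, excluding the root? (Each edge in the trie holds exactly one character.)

Count nodes per top-level branch (shared prefixes stored once):
  'A'-branch (AAGAGGA, AGCCGC): 12 nodes
  'G'-branch (GGAACACC, GGATCTC, GGATCTTA, GGATCTTC, GGCC): 17 nodes
Sum: 29

29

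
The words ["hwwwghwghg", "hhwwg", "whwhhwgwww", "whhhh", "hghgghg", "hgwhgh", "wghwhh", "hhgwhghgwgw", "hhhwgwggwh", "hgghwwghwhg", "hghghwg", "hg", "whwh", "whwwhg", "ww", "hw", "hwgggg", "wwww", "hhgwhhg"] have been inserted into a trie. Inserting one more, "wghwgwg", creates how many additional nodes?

"wghw" is already a path in the trie; the remaining "gwg" must be added.
So 7 − 4 = 3 new nodes.

3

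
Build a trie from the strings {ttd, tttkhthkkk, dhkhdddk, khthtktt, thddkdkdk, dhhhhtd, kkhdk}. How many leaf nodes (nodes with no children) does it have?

7

Leaves are exactly the stored words that no other stored word extends.
Those words: "dhhhhtd", "dhkhdddk", "khthtktt", "kkhdk", "thddkdkdk", "ttd", "tttkhthkkk"
Leaf count: 7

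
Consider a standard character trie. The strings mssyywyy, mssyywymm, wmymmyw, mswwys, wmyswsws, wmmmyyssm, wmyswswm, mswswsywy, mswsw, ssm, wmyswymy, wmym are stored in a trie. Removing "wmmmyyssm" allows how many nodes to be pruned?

After clearing the end-marker at "wmmmyyssm", prune upward until reaching a node still needed by another word.
The suffix "mmyyssm" (7 nodes) is used only by "wmmmyyssm"; the node for "wm" still has the child "y", so pruning stops there.
Nodes removed: 7

7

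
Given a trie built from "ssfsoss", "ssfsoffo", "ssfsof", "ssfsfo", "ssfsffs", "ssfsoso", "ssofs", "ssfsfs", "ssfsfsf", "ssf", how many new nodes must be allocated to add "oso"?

3

Nothing in the trie begins with "o"; the whole of "oso" is new.
3 − 0 = 3 new nodes.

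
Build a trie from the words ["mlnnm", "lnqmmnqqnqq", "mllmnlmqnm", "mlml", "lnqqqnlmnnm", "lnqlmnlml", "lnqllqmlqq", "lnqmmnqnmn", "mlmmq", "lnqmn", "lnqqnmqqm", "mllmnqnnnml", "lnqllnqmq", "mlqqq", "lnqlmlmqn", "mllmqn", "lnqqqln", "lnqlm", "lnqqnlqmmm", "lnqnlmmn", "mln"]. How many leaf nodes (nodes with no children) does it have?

19

Leaves are exactly the stored words that no other stored word extends.
Those words: "lnqllnqmq", "lnqllqmlqq", "lnqlmlmqn", "lnqlmnlml", "lnqmmnqnmn", "lnqmmnqqnqq", "lnqmn", "lnqnlmmn", "lnqqnlqmmm", "lnqqnmqqm", "lnqqqln", "lnqqqnlmnnm", "mllmnlmqnm", "mllmnqnnnml", "mllmqn", "mlml", "mlmmq", "mlnnm", "mlqqq"
Leaf count: 19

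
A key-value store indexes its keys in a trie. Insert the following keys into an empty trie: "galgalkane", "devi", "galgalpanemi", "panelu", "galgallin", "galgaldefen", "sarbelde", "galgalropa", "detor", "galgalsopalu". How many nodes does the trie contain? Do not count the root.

55

Count nodes per top-level branch (shared prefixes stored once):
  'd'-branch (detor, devi): 7 nodes
  'g'-branch (galgaldefen, galgalkane, galgallin, galgalpanemi, galgalropa, galgalsopalu): 34 nodes
  'p'-branch (panelu): 6 nodes
  's'-branch (sarbelde): 8 nodes
Sum: 55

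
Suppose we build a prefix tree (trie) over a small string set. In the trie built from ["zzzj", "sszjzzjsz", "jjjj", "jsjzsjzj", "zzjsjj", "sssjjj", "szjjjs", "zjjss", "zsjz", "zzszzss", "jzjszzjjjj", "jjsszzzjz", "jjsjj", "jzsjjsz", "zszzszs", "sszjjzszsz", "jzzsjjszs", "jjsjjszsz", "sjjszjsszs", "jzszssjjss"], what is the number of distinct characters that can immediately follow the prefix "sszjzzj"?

1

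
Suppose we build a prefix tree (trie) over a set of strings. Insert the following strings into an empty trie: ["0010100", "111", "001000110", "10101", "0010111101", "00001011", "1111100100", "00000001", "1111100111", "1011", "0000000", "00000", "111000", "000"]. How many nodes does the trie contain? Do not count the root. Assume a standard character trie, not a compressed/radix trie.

47

Trace insertions, counting only characters that open a new branch:
  "0010100" → 7 new (0, 0, 1, 0, 1, 0, 0)
  "111" → 3 new (1, 1, 1)
  "001000110" → prefix "0010" already present; 5 new (0, 0, 1, 1, 0)
  "10101" → prefix "1" already present; 4 new (0, 1, 0, 1)
  "0010111101" → prefix "00101" already present; 5 new (1, 1, 1, 0, 1)
  "00001011" → prefix "00" already present; 6 new (0, 0, 1, 0, 1, 1)
  "1111100100" → prefix "111" already present; 7 new (1, 1, 0, 0, 1, 0, 0)
  "00000001" → prefix "0000" already present; 4 new (0, 0, 0, 1)
  "1111100111" → prefix "11111001" already present; 2 new (1, 1)
  "1011" → prefix "101" already present; 1 new (1)
  "0000000" → prefix "0000000" already present; 0 new (none)
  "00000" → prefix "00000" already present; 0 new (none)
  "111000" → prefix "111" already present; 3 new (0, 0, 0)
  "000" → prefix "000" already present; 0 new (none)
Total nodes = 7 + 3 + 5 + 4 + 5 + 6 + 7 + 4 + 2 + 1 + 0 + 0 + 3 + 0 = 47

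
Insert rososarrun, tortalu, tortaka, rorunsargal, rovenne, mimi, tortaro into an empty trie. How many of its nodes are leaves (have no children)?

7

A leaf is a node with no children — equivalently, the end of a word that is not a proper prefix of any other stored word.
Those words: "mimi", "rorunsargal", "rososarrun", "rovenne", "tortaka", "tortalu", "tortaro"
Leaf count: 7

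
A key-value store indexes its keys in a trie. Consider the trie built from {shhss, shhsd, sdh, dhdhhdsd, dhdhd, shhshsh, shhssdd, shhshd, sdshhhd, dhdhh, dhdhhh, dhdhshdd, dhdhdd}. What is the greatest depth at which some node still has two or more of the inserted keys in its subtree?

Look for the deepest trie node that still has at least two words in its subtree.
e.g. "dhdhd" and "dhdhdd" share the prefix "dhdhd" of length 5; no pair shares a longer one.
Longest shared-prefix length: 5

5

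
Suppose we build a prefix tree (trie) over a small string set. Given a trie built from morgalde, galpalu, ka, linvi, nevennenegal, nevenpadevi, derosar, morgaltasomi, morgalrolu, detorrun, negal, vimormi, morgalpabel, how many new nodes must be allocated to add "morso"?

2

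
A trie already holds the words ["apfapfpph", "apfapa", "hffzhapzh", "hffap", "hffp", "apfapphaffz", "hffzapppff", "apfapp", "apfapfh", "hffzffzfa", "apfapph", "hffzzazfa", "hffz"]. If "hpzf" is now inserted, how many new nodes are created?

3

The longest prefix of "hpzf" already in the trie is "h" (length 1).
So 4 − 1 = 3 new nodes.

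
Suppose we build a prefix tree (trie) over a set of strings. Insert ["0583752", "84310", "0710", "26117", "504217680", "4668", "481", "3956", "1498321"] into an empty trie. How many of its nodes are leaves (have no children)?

9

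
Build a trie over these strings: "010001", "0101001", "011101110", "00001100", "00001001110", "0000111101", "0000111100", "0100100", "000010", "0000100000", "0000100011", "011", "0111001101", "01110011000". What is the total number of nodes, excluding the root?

Count nodes per top-level branch (shared prefixes stored once):
  '0'-branch (000010, 0000100000, 0000100011, 00001001110, 00001100, 0000111100, 0000111101, 010001, 0100100, 0101001, 011, 01110011000, 0111001101, 011101110): 50 nodes
Sum: 50

50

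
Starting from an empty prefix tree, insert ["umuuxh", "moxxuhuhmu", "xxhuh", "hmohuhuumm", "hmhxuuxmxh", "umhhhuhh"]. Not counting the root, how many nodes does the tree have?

45

Insert word by word; a character creates a node only if that edge doesn't already exist:
  "umuuxh" → 6 new (u, m, u, u, x, h)
  "moxxuhuhmu" → 10 new (m, o, x, x, u, h, u, h, m, u)
  "xxhuh" → 5 new (x, x, h, u, h)
  "hmohuhuumm" → 10 new (h, m, o, h, u, h, u, u, m, m)
  "hmhxuuxmxh" → prefix "hm" already present; 8 new (h, x, u, u, x, m, x, h)
  "umhhhuhh" → prefix "um" already present; 6 new (h, h, h, u, h, h)
Total nodes = 6 + 10 + 5 + 10 + 8 + 6 = 45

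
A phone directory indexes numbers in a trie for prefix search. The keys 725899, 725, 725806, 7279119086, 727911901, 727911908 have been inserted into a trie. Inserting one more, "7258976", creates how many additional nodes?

2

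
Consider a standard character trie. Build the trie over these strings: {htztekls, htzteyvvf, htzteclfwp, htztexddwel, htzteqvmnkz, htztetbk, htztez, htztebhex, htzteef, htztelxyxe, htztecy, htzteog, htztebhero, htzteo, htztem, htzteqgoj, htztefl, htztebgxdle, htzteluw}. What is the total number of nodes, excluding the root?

Trace insertions, counting only characters that open a new branch:
  "htztekls" → 8 new (h, t, z, t, e, k, l, s)
  "htzteyvvf" → prefix "htzte" already present; 4 new (y, v, v, f)
  "htzteclfwp" → prefix "htzte" already present; 5 new (c, l, f, w, p)
  "htztexddwel" → prefix "htzte" already present; 6 new (x, d, d, w, e, l)
  "htzteqvmnkz" → prefix "htzte" already present; 6 new (q, v, m, n, k, z)
  "htztetbk" → prefix "htzte" already present; 3 new (t, b, k)
  "htztez" → prefix "htzte" already present; 1 new (z)
  "htztebhex" → prefix "htzte" already present; 4 new (b, h, e, x)
  "htzteef" → prefix "htzte" already present; 2 new (e, f)
  "htztelxyxe" → prefix "htzte" already present; 5 new (l, x, y, x, e)
  "htztecy" → prefix "htztec" already present; 1 new (y)
  "htzteog" → prefix "htzte" already present; 2 new (o, g)
  "htztebhero" → prefix "htztebhe" already present; 2 new (r, o)
  "htzteo" → prefix "htzteo" already present; 0 new (none)
  "htztem" → prefix "htzte" already present; 1 new (m)
  "htzteqgoj" → prefix "htzteq" already present; 3 new (g, o, j)
  "htztefl" → prefix "htzte" already present; 2 new (f, l)
  "htztebgxdle" → prefix "htzteb" already present; 5 new (g, x, d, l, e)
  "htzteluw" → prefix "htztel" already present; 2 new (u, w)
Total nodes = 8 + 4 + 5 + 6 + 6 + 3 + 1 + 4 + 2 + 5 + 1 + 2 + 2 + 0 + 1 + 3 + 2 + 5 + 2 = 62

62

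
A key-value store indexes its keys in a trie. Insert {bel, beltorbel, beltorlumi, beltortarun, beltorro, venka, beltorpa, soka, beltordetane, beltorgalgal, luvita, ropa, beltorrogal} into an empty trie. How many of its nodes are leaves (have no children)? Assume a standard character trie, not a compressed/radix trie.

Leaves are exactly the stored words that no other stored word extends.
Those words: "beltorbel", "beltordetane", "beltorgalgal", "beltorlumi", "beltorpa", "beltorrogal", "beltortarun", "luvita", "ropa", "soka", "venka"
Leaf count: 11

11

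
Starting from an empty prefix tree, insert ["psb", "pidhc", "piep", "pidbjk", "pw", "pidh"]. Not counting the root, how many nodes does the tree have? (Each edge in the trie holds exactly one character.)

Trie structure (* marks end of a word):
(root)
└─ p
   ├─ i
   │  ├─ d
   │  │  ├─ b
   │  │  │  └─ j
   │  │  │     └─ k *
   │  │  └─ h *
   │  │     └─ c *
   │  └─ e
   │     └─ p *
   ├─ s
   │  └─ b *
   └─ w *
Counting every labelled node above: 13.

13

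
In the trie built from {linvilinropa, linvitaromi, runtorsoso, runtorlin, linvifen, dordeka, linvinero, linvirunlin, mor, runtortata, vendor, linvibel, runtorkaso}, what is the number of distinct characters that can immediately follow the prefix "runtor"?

Walk "runtor" from the root, arriving at one node.
Distinct next characters after "runtor": k, l, s, t.
That node has 4 child edges.

4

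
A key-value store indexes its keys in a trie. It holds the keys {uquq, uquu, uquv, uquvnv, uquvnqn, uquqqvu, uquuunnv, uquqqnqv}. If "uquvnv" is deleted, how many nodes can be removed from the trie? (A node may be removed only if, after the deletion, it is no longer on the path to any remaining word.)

1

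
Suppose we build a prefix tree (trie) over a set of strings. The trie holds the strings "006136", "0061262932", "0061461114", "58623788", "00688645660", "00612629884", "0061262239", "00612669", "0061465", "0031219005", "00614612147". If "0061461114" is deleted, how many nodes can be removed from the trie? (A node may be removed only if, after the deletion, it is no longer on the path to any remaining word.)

3

After clearing the end-marker at "0061461114", prune upward until reaching a node still needed by another word.
The suffix "114" (3 nodes) is used only by "0061461114"; the node for "0061461" still has the child "2", so pruning stops there.
Nodes removed: 3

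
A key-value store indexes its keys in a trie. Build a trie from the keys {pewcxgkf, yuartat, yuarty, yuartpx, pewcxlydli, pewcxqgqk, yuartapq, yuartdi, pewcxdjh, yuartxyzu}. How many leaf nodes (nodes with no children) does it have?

10

Leaves are exactly the stored words that no other stored word extends.
Those words: "pewcxdjh", "pewcxgkf", "pewcxlydli", "pewcxqgqk", "yuartapq", "yuartat", "yuartdi", "yuartpx", "yuartxyzu", "yuarty"
Leaf count: 10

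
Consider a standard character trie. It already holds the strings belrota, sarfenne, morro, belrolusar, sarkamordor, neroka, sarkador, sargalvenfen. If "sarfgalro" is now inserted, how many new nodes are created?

Walking "sarfgalro" from the root, the first 4 characters ("sarf") follow existing edges; "g" is the first miss.
New nodes needed: |"sarfgalro"| − 4 = 9 − 4 = 5.

5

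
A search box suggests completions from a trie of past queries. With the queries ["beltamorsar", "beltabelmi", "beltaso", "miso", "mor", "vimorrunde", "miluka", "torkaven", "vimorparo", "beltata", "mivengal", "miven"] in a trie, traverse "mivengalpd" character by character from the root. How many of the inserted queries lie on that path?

Walk "mivengalpd" from the root; an end-of-word marker is hit whenever a stored word is a prefix of "mivengalpd".
Prefixes of the query that are stored words: "miven", "mivengal"
Count: 2

2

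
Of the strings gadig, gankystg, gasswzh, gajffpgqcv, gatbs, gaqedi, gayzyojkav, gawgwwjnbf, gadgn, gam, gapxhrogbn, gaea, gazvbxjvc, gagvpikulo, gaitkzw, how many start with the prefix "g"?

15

Walk to "g"; the words in its subtree are exactly those with that prefix.
Matches: "gadgn", "gadig", "gaea", "gagvpikulo", "gaitkzw", "gajffpgqcv", "gam", "gankystg", "gapxhrogbn", "gaqedi", "gasswzh", "gatbs", "gawgwwjnbf", "gayzyojkav", "gazvbxjvc"
Count: 15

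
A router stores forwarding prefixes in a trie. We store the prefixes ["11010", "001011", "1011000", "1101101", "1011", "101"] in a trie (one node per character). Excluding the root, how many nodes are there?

Count nodes per top-level branch (shared prefixes stored once):
  '0'-branch (001011): 6 nodes
  '1'-branch (101, 1011, 1011000, 11010, 1101101): 14 nodes
Sum: 20

20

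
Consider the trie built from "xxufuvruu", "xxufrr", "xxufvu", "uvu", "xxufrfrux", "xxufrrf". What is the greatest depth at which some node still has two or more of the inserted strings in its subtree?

6

Equivalently: take the maximum, over all pairs, of their longest common prefix length.
"xxufrr" and "xxufrrf" agree on "xxufrr" (6 characters) before diverging; nothing deeper is shared.
Longest shared-prefix length: 6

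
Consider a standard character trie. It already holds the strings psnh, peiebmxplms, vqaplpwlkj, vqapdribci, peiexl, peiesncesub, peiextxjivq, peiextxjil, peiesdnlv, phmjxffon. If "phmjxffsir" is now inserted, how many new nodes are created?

3

The longest prefix of "phmjxffsir" already in the trie is "phmjxff" (length 7).
New nodes needed: |"phmjxffsir"| − 7 = 10 − 7 = 3.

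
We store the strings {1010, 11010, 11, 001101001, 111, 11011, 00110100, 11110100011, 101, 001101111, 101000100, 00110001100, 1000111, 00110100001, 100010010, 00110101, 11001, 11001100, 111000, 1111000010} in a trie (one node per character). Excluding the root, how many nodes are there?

Trace insertions, counting only characters that open a new branch:
  "1010" → 4 new (1, 0, 1, 0)
  "11010" → prefix "1" already present; 4 new (1, 0, 1, 0)
  "11" → prefix "11" already present; 0 new (none)
  "001101001" → 9 new (0, 0, 1, 1, 0, 1, 0, 0, 1)
  "111" → prefix "11" already present; 1 new (1)
  "11011" → prefix "1101" already present; 1 new (1)
  "00110100" → prefix "00110100" already present; 0 new (none)
  "11110100011" → prefix "111" already present; 8 new (1, 0, 1, 0, 0, 0, 1, 1)
  "101" → prefix "101" already present; 0 new (none)
  "001101111" → prefix "001101" already present; 3 new (1, 1, 1)
  "101000100" → prefix "1010" already present; 5 new (0, 0, 1, 0, 0)
  "00110001100" → prefix "00110" already present; 6 new (0, 0, 1, 1, 0, 0)
  "1000111" → prefix "10" already present; 5 new (0, 0, 1, 1, 1)
  "00110100001" → prefix "00110100" already present; 3 new (0, 0, 1)
  "100010010" → prefix "10001" already present; 4 new (0, 0, 1, 0)
  "00110101" → prefix "0011010" already present; 1 new (1)
  "11001" → prefix "110" already present; 2 new (0, 1)
  "11001100" → prefix "11001" already present; 3 new (1, 0, 0)
  "111000" → prefix "111" already present; 3 new (0, 0, 0)
  "1111000010" → prefix "11110" already present; 5 new (0, 0, 0, 1, 0)
Total nodes = 4 + 4 + 0 + 9 + 1 + 1 + 0 + 8 + 0 + 3 + 5 + 6 + 5 + 3 + 4 + 1 + 2 + 3 + 3 + 5 = 67

67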